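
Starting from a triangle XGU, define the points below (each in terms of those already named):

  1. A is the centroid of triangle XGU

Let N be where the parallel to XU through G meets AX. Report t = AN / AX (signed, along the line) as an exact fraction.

t = -2

Assign X = (0, 0), G = (1, 0), U = (0, 1) — the answer is frame-independent, so this choice is without loss of generality.
1. A is the centroid of triangle XGU ⇒ A = (1/3, 1/3)
through G parallel to XU: direction (0, 1); meets AX at N = (1, 1)
N = A + t·(X−A) with t = -2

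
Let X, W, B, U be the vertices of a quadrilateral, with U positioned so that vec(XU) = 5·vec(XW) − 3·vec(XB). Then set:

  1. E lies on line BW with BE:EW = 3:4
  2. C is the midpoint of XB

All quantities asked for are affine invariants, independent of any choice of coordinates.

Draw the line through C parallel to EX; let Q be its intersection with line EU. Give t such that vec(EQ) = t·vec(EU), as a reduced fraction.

Choose coordinates X = (0, 0), W = (1, 0), B = (0, 1), U = (5, -3).
1. E lies on line BW with BE:EW = 3:4 ⇒ E = (3/7, 4/7)
2. C is the midpoint of XB ⇒ C = (0, 1/2)
through C parallel to EX: direction (-3/7, -4/7); meets EU at Q = (39/203, 307/406)
Q = E + t·(U−E) with t = -3/58

t = -3/58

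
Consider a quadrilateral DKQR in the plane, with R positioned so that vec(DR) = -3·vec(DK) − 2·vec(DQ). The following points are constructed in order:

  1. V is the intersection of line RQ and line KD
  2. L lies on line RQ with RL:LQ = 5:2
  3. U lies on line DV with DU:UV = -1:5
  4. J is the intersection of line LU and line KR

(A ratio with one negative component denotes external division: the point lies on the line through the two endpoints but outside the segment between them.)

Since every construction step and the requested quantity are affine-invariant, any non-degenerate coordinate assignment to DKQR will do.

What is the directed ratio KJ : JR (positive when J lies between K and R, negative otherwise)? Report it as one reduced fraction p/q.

KJ:JR = 1/25

Assign D = (0, 0), K = (1, 0), Q = (0, 1), R = (-3, -2) — the answer is frame-independent, so this choice is without loss of generality.
1. V is the intersection of line RQ and line KD ⇒ V = (-1, 0)
2. L lies on line RQ with RL:LQ = 5:2 ⇒ L = (-6/7, 1/7)
3. U lies on line DV with DU:UV = -1:5 ⇒ U = (1/4, 0)
4. J is the intersection of line LU and line KR ⇒ J = (11/13, -1/13)
J = K + t·(R−K) with t = 1/26, so KJ:JR = t:(1−t) = 1/26:25/26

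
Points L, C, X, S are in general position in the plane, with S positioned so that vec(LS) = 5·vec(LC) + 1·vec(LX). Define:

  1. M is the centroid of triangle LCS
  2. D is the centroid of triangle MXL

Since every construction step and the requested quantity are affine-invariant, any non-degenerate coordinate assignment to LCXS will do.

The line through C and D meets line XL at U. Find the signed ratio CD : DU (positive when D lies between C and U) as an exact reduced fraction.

CD:DU = 1/2

Assign L = (0, 0), C = (1, 0), X = (0, 1), S = (5, 1) — the answer is frame-independent, so this choice is without loss of generality.
1. M is the centroid of triangle LCS ⇒ M = (2, 1/3)
2. D is the centroid of triangle MXL ⇒ D = (2/3, 4/9)
line CD meets XL at U = (0, 4/3)
D = C + t·(U−C) with t = 1/3, so CD:DU = 1/3:2/3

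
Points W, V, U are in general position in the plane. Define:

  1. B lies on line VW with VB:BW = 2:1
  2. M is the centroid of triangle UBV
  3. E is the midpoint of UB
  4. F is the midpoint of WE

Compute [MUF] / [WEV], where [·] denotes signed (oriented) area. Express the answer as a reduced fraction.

Work in coordinates with W = (0, 0), V = (1, 0), U = (0, 1).
1. B lies on line VW with VB:BW = 2:1 ⇒ B = (1/3, 0)
2. M is the centroid of triangle UBV ⇒ M = (4/9, 1/3)
3. E is the midpoint of UB ⇒ E = (1/6, 1/2)
4. F is the midpoint of WE ⇒ F = (1/12, 1/4)
2·[MUF] = 5/18, 2·[WEV] = -1/2
[MUF]:[WEV] = 5/18:-1/2 = -5/9

[MUF]:[WEV] = -5/9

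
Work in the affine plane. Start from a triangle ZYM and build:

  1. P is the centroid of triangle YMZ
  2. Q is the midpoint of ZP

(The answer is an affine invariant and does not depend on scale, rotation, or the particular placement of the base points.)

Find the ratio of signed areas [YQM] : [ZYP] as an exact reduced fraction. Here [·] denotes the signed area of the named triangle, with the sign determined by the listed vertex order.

Assign Z = (0, 0), Y = (1, 0), M = (0, 1) — the answer is frame-independent, so this choice is without loss of generality.
1. P is the centroid of triangle YMZ ⇒ P = (1/3, 1/3)
2. Q is the midpoint of ZP ⇒ Q = (1/6, 1/6)
2·[YQM] = -2/3, 2·[ZYP] = 1/3
[YQM]:[ZYP] = -2/3:1/3 = -2

[YQM]:[ZYP] = -2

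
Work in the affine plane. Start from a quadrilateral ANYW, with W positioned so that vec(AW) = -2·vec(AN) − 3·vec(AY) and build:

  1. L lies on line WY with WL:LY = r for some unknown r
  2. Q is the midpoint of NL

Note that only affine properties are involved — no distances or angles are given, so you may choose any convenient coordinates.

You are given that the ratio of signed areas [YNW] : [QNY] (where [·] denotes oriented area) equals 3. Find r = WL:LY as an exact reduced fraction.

r = -5/2

Assign A = (0, 0), N = (1, 0), Y = (0, 1), W = (-2, -3) — the answer is frame-independent, so this choice is without loss of generality.
1. With WL:LY = r, write λ = r/(r+1) so L = W + λ·(Y−W); L is affine-linear in λ
2. Q is the midpoint of NL ⇒ Q is an affine combination of earlier points and hence also affine-linear in λ
Every point depending on L is an affine combination of L and λ-independent points, so each such coordinate is linear in λ; the λ² term in each signed area is a multiple of (Y−W)×(Y−W) = 0, so 2·[YNW] and 2·[QNY] are each linear in λ. Evaluating at λ=0 and λ=1:
  2·[YNW] = -6,   2·[QNY] = -3·λ + 3
So [YNW]:[QNY] = (-6) / (-3·λ + 3). Setting this equal to 3:
  -6 = 3·(-3·λ + 3)  ⇒  λ = 5/3
Then r = λ/(1−λ) = (5/3)/(-2/3) = -5/2. Check: with r = -5/2, L = (4/3, 11/3) and [YNW]:[QNY] = 3 as required.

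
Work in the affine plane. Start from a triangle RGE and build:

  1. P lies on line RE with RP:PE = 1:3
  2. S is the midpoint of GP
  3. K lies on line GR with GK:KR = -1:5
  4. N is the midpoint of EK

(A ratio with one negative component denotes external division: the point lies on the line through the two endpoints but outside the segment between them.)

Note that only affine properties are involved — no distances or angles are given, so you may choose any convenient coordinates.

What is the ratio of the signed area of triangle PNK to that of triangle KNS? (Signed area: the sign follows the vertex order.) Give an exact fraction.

Choose coordinates R = (0, 0), G = (1, 0), E = (0, 1).
1. P lies on line RE with RP:PE = 1:3 ⇒ P = (0, 1/4)
2. S is the midpoint of GP ⇒ S = (1/2, 1/8)
3. K lies on line GR with GK:KR = -1:5 ⇒ K = (5/4, 0)
4. N is the midpoint of EK ⇒ N = (5/8, 1/2)
2·[PNK] = -15/32, 2·[KNS] = 19/64
[PNK]:[KNS] = -15/32:19/64 = -30/19

[PNK]:[KNS] = -30/19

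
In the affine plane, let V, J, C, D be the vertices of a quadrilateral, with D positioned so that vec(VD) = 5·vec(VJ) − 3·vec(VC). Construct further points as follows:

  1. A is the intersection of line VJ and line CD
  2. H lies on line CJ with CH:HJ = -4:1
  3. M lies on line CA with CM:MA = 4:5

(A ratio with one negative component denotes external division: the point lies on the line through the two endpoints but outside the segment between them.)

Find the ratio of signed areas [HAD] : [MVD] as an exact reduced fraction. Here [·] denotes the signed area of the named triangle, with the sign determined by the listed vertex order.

Choose coordinates V = (0, 0), J = (1, 0), C = (0, 1), D = (5, -3).
1. A is the intersection of line VJ and line CD ⇒ A = (5/4, 0)
2. H lies on line CJ with CH:HJ = -4:1 ⇒ H = (4/3, -1/3)
3. M lies on line CA with CM:MA = 4:5 ⇒ M = (5/9, 5/9)
2·[HAD] = -1, 2·[MVD] = 40/9
[HAD]:[MVD] = -1:40/9 = -9/40

[HAD]:[MVD] = -9/40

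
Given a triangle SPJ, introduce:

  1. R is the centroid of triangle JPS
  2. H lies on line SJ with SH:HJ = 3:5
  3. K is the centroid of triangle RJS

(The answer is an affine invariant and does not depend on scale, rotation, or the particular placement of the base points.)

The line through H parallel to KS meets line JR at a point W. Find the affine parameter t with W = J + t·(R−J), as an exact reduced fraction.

t = 5/16

Set S = (0, 0), P = (1, 0), J = (0, 1); any affine frame gives the same invariant.
1. R is the centroid of triangle JPS ⇒ R = (1/3, 1/3)
2. H lies on line SJ with SH:HJ = 3:5 ⇒ H = (0, 3/8)
3. K is the centroid of triangle RJS ⇒ K = (1/9, 4/9)
through H parallel to KS: direction (-1/9, -4/9); meets JR at W = (5/48, 19/24)
W = J + t·(R−J) with t = 5/16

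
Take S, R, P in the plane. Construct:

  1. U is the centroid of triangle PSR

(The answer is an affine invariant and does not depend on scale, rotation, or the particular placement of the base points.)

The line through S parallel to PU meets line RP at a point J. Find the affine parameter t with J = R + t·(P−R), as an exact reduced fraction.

t = 2

Set S = (0, 0), R = (1, 0), P = (0, 1); any affine frame gives the same invariant.
1. U is the centroid of triangle PSR ⇒ U = (1/3, 1/3)
through S parallel to PU: direction (1/3, -2/3); meets RP at J = (-1, 2)
J = R + t·(P−R) with t = 2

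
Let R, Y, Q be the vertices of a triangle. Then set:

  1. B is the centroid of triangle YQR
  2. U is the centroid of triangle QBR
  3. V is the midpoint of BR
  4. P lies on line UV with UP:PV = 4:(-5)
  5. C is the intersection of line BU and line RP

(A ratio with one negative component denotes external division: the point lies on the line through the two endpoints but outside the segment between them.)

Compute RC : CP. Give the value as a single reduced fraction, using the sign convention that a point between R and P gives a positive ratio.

Work in coordinates with R = (0, 0), Y = (1, 0), Q = (0, 1).
1. B is the centroid of triangle YQR ⇒ B = (1/3, 1/3)
2. U is the centroid of triangle QBR ⇒ U = (1/9, 4/9)
3. V is the midpoint of BR ⇒ V = (1/6, 1/6)
4. P lies on line UV with UP:PV = 4:(-5) ⇒ P = (-1/9, 14/9)
5. C is the intersection of line BU and line RP ⇒ C = (-1/27, 14/27)
C = R + t·(P−R) with t = 1/3, so RC:CP = t:(1−t) = 1/3:2/3

RC:CP = 1/2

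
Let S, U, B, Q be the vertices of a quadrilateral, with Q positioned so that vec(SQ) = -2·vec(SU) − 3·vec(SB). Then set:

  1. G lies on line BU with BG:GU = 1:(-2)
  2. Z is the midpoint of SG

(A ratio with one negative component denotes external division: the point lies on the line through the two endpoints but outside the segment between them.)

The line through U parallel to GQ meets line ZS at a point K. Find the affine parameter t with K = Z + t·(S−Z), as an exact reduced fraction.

Assign S = (0, 0), U = (1, 0), B = (0, 1), Q = (-2, -3) — the answer is frame-independent, so this choice is without loss of generality.
1. G lies on line BU with BG:GU = 1:(-2) ⇒ G = (-1, 2)
2. Z is the midpoint of SG ⇒ Z = (-1/2, 1)
through U parallel to GQ: direction (-1, -5); meets ZS at K = (5/7, -10/7)
K = Z + t·(S−Z) with t = 17/7

t = 17/7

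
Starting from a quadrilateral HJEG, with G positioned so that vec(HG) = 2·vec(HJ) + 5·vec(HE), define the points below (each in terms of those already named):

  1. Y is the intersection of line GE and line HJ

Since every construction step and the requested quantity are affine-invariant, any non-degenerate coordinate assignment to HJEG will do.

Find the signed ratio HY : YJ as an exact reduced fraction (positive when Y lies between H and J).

Work in coordinates with H = (0, 0), J = (1, 0), E = (0, 1), G = (2, 5).
1. Y is the intersection of line GE and line HJ ⇒ Y = (-1/2, 0)
Y = H + t·(J−H) with t = -1/2, so HY:YJ = t:(1−t) = -1/2:3/2

HY:YJ = -1/3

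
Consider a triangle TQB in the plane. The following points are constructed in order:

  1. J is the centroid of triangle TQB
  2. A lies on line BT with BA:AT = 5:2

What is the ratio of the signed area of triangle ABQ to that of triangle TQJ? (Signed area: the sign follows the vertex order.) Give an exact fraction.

[ABQ]:[TQJ] = -15/7

Work in coordinates with T = (0, 0), Q = (1, 0), B = (0, 1).
1. J is the centroid of triangle TQB ⇒ J = (1/3, 1/3)
2. A lies on line BT with BA:AT = 5:2 ⇒ A = (0, 2/7)
2·[ABQ] = -5/7, 2·[TQJ] = 1/3
[ABQ]:[TQJ] = -5/7:1/3 = -15/7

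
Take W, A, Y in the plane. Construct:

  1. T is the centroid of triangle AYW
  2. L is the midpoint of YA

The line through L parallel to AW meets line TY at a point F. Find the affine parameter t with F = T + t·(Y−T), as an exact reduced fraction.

Choose coordinates W = (0, 0), A = (1, 0), Y = (0, 1).
1. T is the centroid of triangle AYW ⇒ T = (1/3, 1/3)
2. L is the midpoint of YA ⇒ L = (1/2, 1/2)
through L parallel to AW: direction (-1, 0); meets TY at F = (1/4, 1/2)
F = T + t·(Y−T) with t = 1/4

t = 1/4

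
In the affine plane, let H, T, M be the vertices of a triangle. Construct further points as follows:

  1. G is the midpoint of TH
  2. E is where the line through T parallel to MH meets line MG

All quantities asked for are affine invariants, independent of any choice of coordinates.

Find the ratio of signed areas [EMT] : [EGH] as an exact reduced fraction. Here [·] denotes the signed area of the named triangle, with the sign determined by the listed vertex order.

[EMT]:[EGH] = -2

Set H = (0, 0), T = (1, 0), M = (0, 1); any affine frame gives the same invariant.
1. G is the midpoint of TH ⇒ G = (1/2, 0)
2. E is where the line through T parallel to MH meets line MG ⇒ E = (1, -1)
2·[EMT] = -1, 2·[EGH] = 1/2
[EMT]:[EGH] = -1:1/2 = -2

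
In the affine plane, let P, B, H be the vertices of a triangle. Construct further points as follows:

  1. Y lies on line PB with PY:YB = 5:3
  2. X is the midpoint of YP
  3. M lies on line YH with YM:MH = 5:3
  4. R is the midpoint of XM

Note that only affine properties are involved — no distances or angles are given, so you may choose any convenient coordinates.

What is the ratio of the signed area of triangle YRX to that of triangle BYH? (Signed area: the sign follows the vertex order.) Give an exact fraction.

[YRX]:[BYH] = -25/96

Assign P = (0, 0), B = (1, 0), H = (0, 1) — the answer is frame-independent, so this choice is without loss of generality.
1. Y lies on line PB with PY:YB = 5:3 ⇒ Y = (5/8, 0)
2. X is the midpoint of YP ⇒ X = (5/16, 0)
3. M lies on line YH with YM:MH = 5:3 ⇒ M = (15/64, 5/8)
4. R is the midpoint of XM ⇒ R = (35/128, 5/16)
2·[YRX] = 25/256, 2·[BYH] = -3/8
[YRX]:[BYH] = 25/256:-3/8 = -25/96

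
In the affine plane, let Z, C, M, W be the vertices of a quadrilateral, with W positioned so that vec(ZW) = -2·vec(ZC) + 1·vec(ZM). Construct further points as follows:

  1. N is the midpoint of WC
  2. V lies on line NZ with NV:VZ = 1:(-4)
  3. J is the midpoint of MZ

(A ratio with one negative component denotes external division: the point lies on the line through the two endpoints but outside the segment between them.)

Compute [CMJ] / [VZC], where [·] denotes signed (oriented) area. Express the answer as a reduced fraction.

Work in coordinates with Z = (0, 0), C = (1, 0), M = (0, 1), W = (-2, 1).
1. N is the midpoint of WC ⇒ N = (-1/2, 1/2)
2. V lies on line NZ with NV:VZ = 1:(-4) ⇒ V = (-2/3, 2/3)
3. J is the midpoint of MZ ⇒ J = (0, 1/2)
2·[CMJ] = 1/2, 2·[VZC] = 2/3
[CMJ]:[VZC] = 1/2:2/3 = 3/4

[CMJ]:[VZC] = 3/4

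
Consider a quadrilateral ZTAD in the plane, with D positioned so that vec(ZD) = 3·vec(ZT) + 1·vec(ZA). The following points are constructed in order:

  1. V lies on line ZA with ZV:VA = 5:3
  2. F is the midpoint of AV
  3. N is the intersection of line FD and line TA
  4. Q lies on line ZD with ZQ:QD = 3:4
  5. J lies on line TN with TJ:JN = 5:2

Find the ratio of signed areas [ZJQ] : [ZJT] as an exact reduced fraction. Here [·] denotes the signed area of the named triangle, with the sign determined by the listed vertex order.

Choose coordinates Z = (0, 0), T = (1, 0), A = (0, 1), D = (3, 1).
1. V lies on line ZA with ZV:VA = 5:3 ⇒ V = (0, 5/8)
2. F is the midpoint of AV ⇒ F = (0, 13/16)
3. N is the intersection of line FD and line TA ⇒ N = (3/17, 14/17)
4. Q lies on line ZD with ZQ:QD = 3:4 ⇒ Q = (9/7, 3/7)
5. J lies on line TN with TJ:JN = 5:2 ⇒ J = (7/17, 10/17)
2·[ZJQ] = -69/119, 2·[ZJT] = -10/17
[ZJQ]:[ZJT] = -69/119:-10/17 = 69/70

[ZJQ]:[ZJT] = 69/70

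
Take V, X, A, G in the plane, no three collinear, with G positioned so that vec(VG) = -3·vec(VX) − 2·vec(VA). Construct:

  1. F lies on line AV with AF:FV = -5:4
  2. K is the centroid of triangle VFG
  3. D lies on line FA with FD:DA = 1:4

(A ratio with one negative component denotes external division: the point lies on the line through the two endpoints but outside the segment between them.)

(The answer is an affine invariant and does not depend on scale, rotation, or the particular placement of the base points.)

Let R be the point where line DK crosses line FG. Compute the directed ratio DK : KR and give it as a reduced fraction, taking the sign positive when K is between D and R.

Set V = (0, 0), X = (1, 0), A = (0, 1), G = (-3, -2); any affine frame gives the same invariant.
1. F lies on line AV with AF:FV = -5:4 ⇒ F = (0, -4)
2. K is the centroid of triangle VFG ⇒ K = (-1, -2)
3. D lies on line FA with FD:DA = 1:4 ⇒ D = (0, -3)
line DK meets FG at R = (3, -6)
K = D + t·(R−D) with t = -1/3, so DK:KR = -1/3:4/3

DK:KR = -1/4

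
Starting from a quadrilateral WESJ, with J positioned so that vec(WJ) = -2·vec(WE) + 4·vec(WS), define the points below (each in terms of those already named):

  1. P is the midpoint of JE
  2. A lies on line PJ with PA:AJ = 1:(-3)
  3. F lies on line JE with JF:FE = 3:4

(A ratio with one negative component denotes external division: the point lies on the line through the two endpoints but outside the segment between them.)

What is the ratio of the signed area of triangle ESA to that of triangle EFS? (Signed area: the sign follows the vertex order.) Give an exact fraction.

[ESA]:[EFS] = -7/16

Choose coordinates W = (0, 0), E = (1, 0), S = (0, 1), J = (-2, 4).
1. P is the midpoint of JE ⇒ P = (-1/2, 2)
2. A lies on line PJ with PA:AJ = 1:(-3) ⇒ A = (1/4, 1)
3. F lies on line JE with JF:FE = 3:4 ⇒ F = (-5/7, 16/7)
2·[ESA] = -1/4, 2·[EFS] = 4/7
[ESA]:[EFS] = -1/4:4/7 = -7/16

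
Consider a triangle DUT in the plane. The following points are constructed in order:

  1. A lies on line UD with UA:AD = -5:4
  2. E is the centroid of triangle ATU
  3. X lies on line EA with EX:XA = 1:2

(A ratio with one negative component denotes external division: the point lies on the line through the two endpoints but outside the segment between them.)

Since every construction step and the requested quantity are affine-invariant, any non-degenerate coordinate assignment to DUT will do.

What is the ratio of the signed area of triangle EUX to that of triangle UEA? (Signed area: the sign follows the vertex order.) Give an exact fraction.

Assign D = (0, 0), U = (1, 0), T = (0, 1) — the answer is frame-independent, so this choice is without loss of generality.
1. A lies on line UD with UA:AD = -5:4 ⇒ A = (-4, 0)
2. E is the centroid of triangle ATU ⇒ E = (-1, 1/3)
3. X lies on line EA with EX:XA = 1:2 ⇒ X = (-2, 2/9)
2·[EUX] = -5/9, 2·[UEA] = 5/3
[EUX]:[UEA] = -5/9:5/3 = -1/3

[EUX]:[UEA] = -1/3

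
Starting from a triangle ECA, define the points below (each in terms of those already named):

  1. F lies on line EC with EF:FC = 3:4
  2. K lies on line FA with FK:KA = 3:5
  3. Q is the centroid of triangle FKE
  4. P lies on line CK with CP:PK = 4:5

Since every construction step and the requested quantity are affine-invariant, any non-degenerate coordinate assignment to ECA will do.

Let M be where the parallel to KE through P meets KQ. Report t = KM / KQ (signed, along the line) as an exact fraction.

Choose coordinates E = (0, 0), C = (1, 0), A = (0, 1).
1. F lies on line EC with EF:FC = 3:4 ⇒ F = (3/7, 0)
2. K lies on line FA with FK:KA = 3:5 ⇒ K = (15/56, 3/8)
3. Q is the centroid of triangle FKE ⇒ Q = (13/56, 1/8)
4. P lies on line CK with CP:PK = 4:5 ⇒ P = (85/126, 1/6)
through P parallel to KE: direction (-15/56, -3/8); meets KQ at M = (65/504, -43/72)
M = K + t·(Q−K) with t = 35/9

t = 35/9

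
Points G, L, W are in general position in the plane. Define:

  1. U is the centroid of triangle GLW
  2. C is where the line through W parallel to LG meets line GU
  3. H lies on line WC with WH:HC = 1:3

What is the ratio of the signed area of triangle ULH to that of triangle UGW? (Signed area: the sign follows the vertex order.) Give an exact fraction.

Choose coordinates G = (0, 0), L = (1, 0), W = (0, 1).
1. U is the centroid of triangle GLW ⇒ U = (1/3, 1/3)
2. C is where the line through W parallel to LG meets line GU ⇒ C = (1, 1)
3. H lies on line WC with WH:HC = 1:3 ⇒ H = (1/4, 1)
2·[ULH] = 5/12, 2·[UGW] = -1/3
[ULH]:[UGW] = 5/12:-1/3 = -5/4

[ULH]:[UGW] = -5/4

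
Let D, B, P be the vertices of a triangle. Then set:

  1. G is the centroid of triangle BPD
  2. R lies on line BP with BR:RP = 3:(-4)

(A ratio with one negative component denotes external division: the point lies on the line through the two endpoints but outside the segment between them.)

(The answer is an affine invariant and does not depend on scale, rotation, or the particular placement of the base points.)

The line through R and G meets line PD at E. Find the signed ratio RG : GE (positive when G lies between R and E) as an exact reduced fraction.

RG:GE = 11

Assign D = (0, 0), B = (1, 0), P = (0, 1) — the answer is frame-independent, so this choice is without loss of generality.
1. G is the centroid of triangle BPD ⇒ G = (1/3, 1/3)
2. R lies on line BP with BR:RP = 3:(-4) ⇒ R = (4, -3)
line RG meets PD at E = (0, 7/11)
G = R + t·(E−R) with t = 11/12, so RG:GE = 11/12:1/12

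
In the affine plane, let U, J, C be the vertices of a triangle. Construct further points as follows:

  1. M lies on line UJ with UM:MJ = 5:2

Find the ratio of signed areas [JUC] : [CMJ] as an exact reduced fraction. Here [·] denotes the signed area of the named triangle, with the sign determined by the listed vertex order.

Work in coordinates with U = (0, 0), J = (1, 0), C = (0, 1).
1. M lies on line UJ with UM:MJ = 5:2 ⇒ M = (5/7, 0)
2·[JUC] = -1, 2·[CMJ] = 2/7
[JUC]:[CMJ] = -1:2/7 = -7/2

[JUC]:[CMJ] = -7/2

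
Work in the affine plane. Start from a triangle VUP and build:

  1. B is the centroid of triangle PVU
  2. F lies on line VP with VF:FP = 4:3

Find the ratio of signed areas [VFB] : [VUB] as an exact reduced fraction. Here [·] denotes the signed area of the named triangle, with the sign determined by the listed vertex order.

Set V = (0, 0), U = (1, 0), P = (0, 1); any affine frame gives the same invariant.
1. B is the centroid of triangle PVU ⇒ B = (1/3, 1/3)
2. F lies on line VP with VF:FP = 4:3 ⇒ F = (0, 4/7)
2·[VFB] = -4/21, 2·[VUB] = 1/3
[VFB]:[VUB] = -4/21:1/3 = -4/7

[VFB]:[VUB] = -4/7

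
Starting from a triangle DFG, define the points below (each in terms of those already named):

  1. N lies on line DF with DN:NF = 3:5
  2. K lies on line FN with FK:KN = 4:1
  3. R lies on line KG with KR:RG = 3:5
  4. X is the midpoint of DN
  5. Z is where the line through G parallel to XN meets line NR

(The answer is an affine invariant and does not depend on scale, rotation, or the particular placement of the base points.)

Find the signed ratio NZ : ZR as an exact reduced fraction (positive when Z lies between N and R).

NZ:ZR = -8/5

Work in coordinates with D = (0, 0), F = (1, 0), G = (0, 1).
1. N lies on line DF with DN:NF = 3:5 ⇒ N = (3/8, 0)
2. K lies on line FN with FK:KN = 4:1 ⇒ K = (1/2, 0)
3. R lies on line KG with KR:RG = 3:5 ⇒ R = (5/16, 3/8)
4. X is the midpoint of DN ⇒ X = (3/16, 0)
5. Z is where the line through G parallel to XN meets line NR ⇒ Z = (5/24, 1)
Z = N + t·(R−N) with t = 8/3, so NZ:ZR = t:(1−t) = 8/3:-5/3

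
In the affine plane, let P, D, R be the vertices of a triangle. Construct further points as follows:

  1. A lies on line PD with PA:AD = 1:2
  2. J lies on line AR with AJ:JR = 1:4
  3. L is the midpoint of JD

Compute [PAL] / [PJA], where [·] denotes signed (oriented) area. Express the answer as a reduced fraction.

Assign P = (0, 0), D = (1, 0), R = (0, 1) — the answer is frame-independent, so this choice is without loss of generality.
1. A lies on line PD with PA:AD = 1:2 ⇒ A = (1/3, 0)
2. J lies on line AR with AJ:JR = 1:4 ⇒ J = (4/15, 1/5)
3. L is the midpoint of JD ⇒ L = (19/30, 1/10)
2·[PAL] = 1/30, 2·[PJA] = -1/15
[PAL]:[PJA] = 1/30:-1/15 = -1/2

[PAL]:[PJA] = -1/2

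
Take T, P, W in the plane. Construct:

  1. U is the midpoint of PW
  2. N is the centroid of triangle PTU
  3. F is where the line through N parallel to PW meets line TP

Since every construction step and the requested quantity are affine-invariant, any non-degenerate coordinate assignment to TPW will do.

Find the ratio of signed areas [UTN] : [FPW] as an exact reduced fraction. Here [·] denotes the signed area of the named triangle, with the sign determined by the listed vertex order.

Assign T = (0, 0), P = (1, 0), W = (0, 1) — the answer is frame-independent, so this choice is without loss of generality.
1. U is the midpoint of PW ⇒ U = (1/2, 1/2)
2. N is the centroid of triangle PTU ⇒ N = (1/2, 1/6)
3. F is where the line through N parallel to PW meets line TP ⇒ F = (2/3, 0)
2·[UTN] = 1/6, 2·[FPW] = 1/3
[UTN]:[FPW] = 1/6:1/3 = 1/2

[UTN]:[FPW] = 1/2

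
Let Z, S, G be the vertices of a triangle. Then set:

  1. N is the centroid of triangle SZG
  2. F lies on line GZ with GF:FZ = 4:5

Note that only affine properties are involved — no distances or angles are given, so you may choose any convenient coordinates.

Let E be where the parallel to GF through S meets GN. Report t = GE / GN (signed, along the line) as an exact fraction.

t = 3

Set Z = (0, 0), S = (1, 0), G = (0, 1); any affine frame gives the same invariant.
1. N is the centroid of triangle SZG ⇒ N = (1/3, 1/3)
2. F lies on line GZ with GF:FZ = 4:5 ⇒ F = (0, 5/9)
through S parallel to GF: direction (0, -4/9); meets GN at E = (1, -1)
E = G + t·(N−G) with t = 3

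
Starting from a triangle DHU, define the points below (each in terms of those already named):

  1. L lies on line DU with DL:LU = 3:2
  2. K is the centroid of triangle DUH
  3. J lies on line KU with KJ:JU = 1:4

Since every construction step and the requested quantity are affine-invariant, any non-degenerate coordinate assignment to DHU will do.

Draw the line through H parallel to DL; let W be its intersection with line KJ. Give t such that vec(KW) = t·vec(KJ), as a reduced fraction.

Set D = (0, 0), H = (1, 0), U = (0, 1); any affine frame gives the same invariant.
1. L lies on line DU with DL:LU = 3:2 ⇒ L = (0, 3/5)
2. K is the centroid of triangle DUH ⇒ K = (1/3, 1/3)
3. J lies on line KU with KJ:JU = 1:4 ⇒ J = (4/15, 7/15)
through H parallel to DL: direction (0, 3/5); meets KJ at W = (1, -1)
W = K + t·(J−K) with t = -10

t = -10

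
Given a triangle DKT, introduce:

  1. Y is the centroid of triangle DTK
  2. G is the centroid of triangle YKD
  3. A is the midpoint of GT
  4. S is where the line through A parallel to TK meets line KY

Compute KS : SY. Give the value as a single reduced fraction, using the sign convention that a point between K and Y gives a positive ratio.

Assign D = (0, 0), K = (1, 0), T = (0, 1) — the answer is frame-independent, so this choice is without loss of generality.
1. Y is the centroid of triangle DTK ⇒ Y = (1/3, 1/3)
2. G is the centroid of triangle YKD ⇒ G = (4/9, 1/9)
3. A is the midpoint of GT ⇒ A = (2/9, 5/9)
4. S is where the line through A parallel to TK meets line KY ⇒ S = (5/9, 2/9)
S = K + t·(Y−K) with t = 2/3, so KS:SY = t:(1−t) = 2/3:1/3

KS:SY = 2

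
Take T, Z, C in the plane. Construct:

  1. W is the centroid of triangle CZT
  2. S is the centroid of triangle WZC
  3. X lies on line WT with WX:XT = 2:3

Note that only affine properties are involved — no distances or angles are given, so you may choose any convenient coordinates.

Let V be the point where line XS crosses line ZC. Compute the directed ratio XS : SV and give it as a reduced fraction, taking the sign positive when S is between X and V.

Set T = (0, 0), Z = (1, 0), C = (0, 1); any affine frame gives the same invariant.
1. W is the centroid of triangle CZT ⇒ W = (1/3, 1/3)
2. S is the centroid of triangle WZC ⇒ S = (4/9, 4/9)
3. X lies on line WT with WX:XT = 2:3 ⇒ X = (1/5, 1/5)
line XS meets ZC at V = (1/2, 1/2)
S = X + t·(V−X) with t = 22/27, so XS:SV = 22/27:5/27

XS:SV = 22/5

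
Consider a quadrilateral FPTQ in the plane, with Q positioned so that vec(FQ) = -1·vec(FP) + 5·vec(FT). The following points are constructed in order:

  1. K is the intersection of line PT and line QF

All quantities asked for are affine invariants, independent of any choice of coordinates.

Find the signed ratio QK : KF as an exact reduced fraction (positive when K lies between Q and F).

QK:KF = 3

Set F = (0, 0), P = (1, 0), T = (0, 1), Q = (-1, 5); any affine frame gives the same invariant.
1. K is the intersection of line PT and line QF ⇒ K = (-1/4, 5/4)
K = Q + t·(F−Q) with t = 3/4, so QK:KF = t:(1−t) = 3/4:1/4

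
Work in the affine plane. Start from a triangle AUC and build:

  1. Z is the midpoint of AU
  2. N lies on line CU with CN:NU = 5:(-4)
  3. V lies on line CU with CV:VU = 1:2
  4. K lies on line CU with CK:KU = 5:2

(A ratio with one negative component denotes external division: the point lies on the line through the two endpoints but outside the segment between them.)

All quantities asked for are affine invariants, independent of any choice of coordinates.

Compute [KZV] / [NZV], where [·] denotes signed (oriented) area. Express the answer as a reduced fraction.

Choose coordinates A = (0, 0), U = (1, 0), C = (0, 1).
1. Z is the midpoint of AU ⇒ Z = (1/2, 0)
2. N lies on line CU with CN:NU = 5:(-4) ⇒ N = (5, -4)
3. V lies on line CU with CV:VU = 1:2 ⇒ V = (1/3, 2/3)
4. K lies on line CU with CK:KU = 5:2 ⇒ K = (5/7, 2/7)
2·[KZV] = -4/21, 2·[NZV] = -7/3
[KZV]:[NZV] = -4/21:-7/3 = 4/49

[KZV]:[NZV] = 4/49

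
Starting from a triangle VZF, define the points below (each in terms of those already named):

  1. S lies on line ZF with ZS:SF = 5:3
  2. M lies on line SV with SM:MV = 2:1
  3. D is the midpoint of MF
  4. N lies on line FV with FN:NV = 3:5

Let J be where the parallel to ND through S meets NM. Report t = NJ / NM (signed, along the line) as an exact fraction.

Assign V = (0, 0), Z = (1, 0), F = (0, 1) — the answer is frame-independent, so this choice is without loss of generality.
1. S lies on line ZF with ZS:SF = 5:3 ⇒ S = (3/8, 5/8)
2. M lies on line SV with SM:MV = 2:1 ⇒ M = (1/8, 5/24)
3. D is the midpoint of MF ⇒ D = (1/16, 29/48)
4. N lies on line FV with FN:NV = 3:5 ⇒ N = (0, 5/8)
through S parallel to ND: direction (1/16, -1/48); meets NM at J = (-1/24, 55/72)
J = N + t·(M−N) with t = -1/3

t = -1/3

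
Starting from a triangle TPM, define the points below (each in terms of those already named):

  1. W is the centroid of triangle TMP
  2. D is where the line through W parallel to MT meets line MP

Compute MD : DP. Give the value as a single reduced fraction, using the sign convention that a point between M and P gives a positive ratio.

MD:DP = 1/2

Assign T = (0, 0), P = (1, 0), M = (0, 1) — the answer is frame-independent, so this choice is without loss of generality.
1. W is the centroid of triangle TMP ⇒ W = (1/3, 1/3)
2. D is where the line through W parallel to MT meets line MP ⇒ D = (1/3, 2/3)
D = M + t·(P−M) with t = 1/3, so MD:DP = t:(1−t) = 1/3:2/3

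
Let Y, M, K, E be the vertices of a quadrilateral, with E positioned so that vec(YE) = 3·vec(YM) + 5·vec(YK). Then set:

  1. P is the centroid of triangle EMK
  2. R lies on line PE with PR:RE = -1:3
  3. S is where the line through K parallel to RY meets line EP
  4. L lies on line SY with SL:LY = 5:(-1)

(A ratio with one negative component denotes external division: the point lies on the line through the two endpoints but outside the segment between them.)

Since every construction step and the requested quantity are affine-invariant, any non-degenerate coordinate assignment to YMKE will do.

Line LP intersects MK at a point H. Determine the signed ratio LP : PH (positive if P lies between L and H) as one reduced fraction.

Choose coordinates Y = (0, 0), M = (1, 0), K = (0, 1), E = (3, 5).
1. P is the centroid of triangle EMK ⇒ P = (4/3, 2)
2. R lies on line PE with PR:RE = -1:3 ⇒ R = (1/2, 1/2)
3. S is where the line through K parallel to RY meets line EP ⇒ S = (7/4, 11/4)
4. L lies on line SY with SL:LY = 5:(-1) ⇒ L = (-7/16, -11/16)
line LP meets MK at H = (87/214, 127/214)
P = L + t·(H−L) with t = 107/51, so LP:PH = 107/51:-56/51

LP:PH = -107/56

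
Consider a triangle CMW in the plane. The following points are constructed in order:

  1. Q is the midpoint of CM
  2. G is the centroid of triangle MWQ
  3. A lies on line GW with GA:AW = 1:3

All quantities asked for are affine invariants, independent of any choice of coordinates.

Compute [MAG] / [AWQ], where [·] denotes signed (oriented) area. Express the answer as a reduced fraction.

Choose coordinates C = (0, 0), M = (1, 0), W = (0, 1).
1. Q is the midpoint of CM ⇒ Q = (1/2, 0)
2. G is the centroid of triangle MWQ ⇒ G = (1/2, 1/3)
3. A lies on line GW with GA:AW = 1:3 ⇒ A = (3/8, 1/2)
2·[MAG] = 1/24, 2·[AWQ] = 1/8
[MAG]:[AWQ] = 1/24:1/8 = 1/3

[MAG]:[AWQ] = 1/3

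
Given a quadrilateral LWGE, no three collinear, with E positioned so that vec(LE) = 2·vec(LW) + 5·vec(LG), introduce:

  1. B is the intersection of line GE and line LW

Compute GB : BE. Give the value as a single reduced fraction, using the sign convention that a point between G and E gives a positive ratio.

Set L = (0, 0), W = (1, 0), G = (0, 1), E = (2, 5); any affine frame gives the same invariant.
1. B is the intersection of line GE and line LW ⇒ B = (-1/2, 0)
B = G + t·(E−G) with t = -1/4, so GB:BE = t:(1−t) = -1/4:5/4

GB:BE = -1/5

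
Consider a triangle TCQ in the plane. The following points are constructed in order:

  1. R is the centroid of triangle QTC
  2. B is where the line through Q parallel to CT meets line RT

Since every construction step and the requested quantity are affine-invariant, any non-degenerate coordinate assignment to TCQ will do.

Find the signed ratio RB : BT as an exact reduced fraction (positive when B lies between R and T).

Work in coordinates with T = (0, 0), C = (1, 0), Q = (0, 1).
1. R is the centroid of triangle QTC ⇒ R = (1/3, 1/3)
2. B is where the line through Q parallel to CT meets line RT ⇒ B = (1, 1)
B = R + t·(T−R) with t = -2, so RB:BT = t:(1−t) = -2:3

RB:BT = -2/3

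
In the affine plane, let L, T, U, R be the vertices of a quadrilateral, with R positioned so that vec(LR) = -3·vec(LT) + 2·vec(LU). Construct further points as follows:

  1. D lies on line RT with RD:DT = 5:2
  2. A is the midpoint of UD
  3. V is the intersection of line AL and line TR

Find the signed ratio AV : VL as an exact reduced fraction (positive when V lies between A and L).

AV:VL = 1/2

Work in coordinates with L = (0, 0), T = (1, 0), U = (0, 1), R = (-3, 2).
1. D lies on line RT with RD:DT = 5:2 ⇒ D = (-1/7, 4/7)
2. A is the midpoint of UD ⇒ A = (-1/14, 11/14)
3. V is the intersection of line AL and line TR ⇒ V = (-1/21, 11/21)
V = A + t·(L−A) with t = 1/3, so AV:VL = t:(1−t) = 1/3:2/3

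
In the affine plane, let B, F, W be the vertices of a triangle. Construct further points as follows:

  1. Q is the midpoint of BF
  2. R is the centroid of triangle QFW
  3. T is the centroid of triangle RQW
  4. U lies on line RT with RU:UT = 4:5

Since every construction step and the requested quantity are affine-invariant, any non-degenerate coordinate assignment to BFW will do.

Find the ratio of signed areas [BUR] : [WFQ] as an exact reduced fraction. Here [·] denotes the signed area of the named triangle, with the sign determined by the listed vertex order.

Assign B = (0, 0), F = (1, 0), W = (0, 1) — the answer is frame-independent, so this choice is without loss of generality.
1. Q is the midpoint of BF ⇒ Q = (1/2, 0)
2. R is the centroid of triangle QFW ⇒ R = (1/2, 1/3)
3. T is the centroid of triangle RQW ⇒ T = (1/3, 4/9)
4. U lies on line RT with RU:UT = 4:5 ⇒ U = (23/54, 31/81)
2·[BUR] = -4/81, 2·[WFQ] = -1/2
[BUR]:[WFQ] = -4/81:-1/2 = 8/81

[BUR]:[WFQ] = 8/81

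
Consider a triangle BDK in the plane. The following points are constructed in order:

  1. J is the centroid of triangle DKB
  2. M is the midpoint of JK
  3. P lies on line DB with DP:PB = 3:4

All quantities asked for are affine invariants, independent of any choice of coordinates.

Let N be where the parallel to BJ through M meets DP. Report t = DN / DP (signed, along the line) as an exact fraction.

Work in coordinates with B = (0, 0), D = (1, 0), K = (0, 1).
1. J is the centroid of triangle DKB ⇒ J = (1/3, 1/3)
2. M is the midpoint of JK ⇒ M = (1/6, 2/3)
3. P lies on line DB with DP:PB = 3:4 ⇒ P = (4/7, 0)
through M parallel to BJ: direction (1/3, 1/3); meets DP at N = (-1/2, 0)
N = D + t·(P−D) with t = 7/2

t = 7/2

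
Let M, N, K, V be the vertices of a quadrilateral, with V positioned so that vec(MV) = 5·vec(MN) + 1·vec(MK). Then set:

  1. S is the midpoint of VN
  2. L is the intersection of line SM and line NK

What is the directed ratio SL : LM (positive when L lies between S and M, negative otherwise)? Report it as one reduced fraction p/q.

Assign M = (0, 0), N = (1, 0), K = (0, 1), V = (5, 1) — the answer is frame-independent, so this choice is without loss of generality.
1. S is the midpoint of VN ⇒ S = (3, 1/2)
2. L is the intersection of line SM and line NK ⇒ L = (6/7, 1/7)
L = S + t·(M−S) with t = 5/7, so SL:LM = t:(1−t) = 5/7:2/7

SL:LM = 5/2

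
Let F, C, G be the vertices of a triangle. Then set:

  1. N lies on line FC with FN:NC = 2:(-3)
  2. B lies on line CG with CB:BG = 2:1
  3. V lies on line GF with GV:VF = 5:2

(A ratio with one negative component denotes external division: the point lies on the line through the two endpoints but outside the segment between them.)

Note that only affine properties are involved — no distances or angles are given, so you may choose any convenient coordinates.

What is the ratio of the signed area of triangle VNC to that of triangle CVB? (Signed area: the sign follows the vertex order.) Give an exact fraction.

Choose coordinates F = (0, 0), C = (1, 0), G = (0, 1).
1. N lies on line FC with FN:NC = 2:(-3) ⇒ N = (-2, 0)
2. B lies on line CG with CB:BG = 2:1 ⇒ B = (1/3, 2/3)
3. V lies on line GF with GV:VF = 5:2 ⇒ V = (0, 2/7)
2·[VNC] = 6/7, 2·[CVB] = -10/21
[VNC]:[CVB] = 6/7:-10/21 = -9/5

[VNC]:[CVB] = -9/5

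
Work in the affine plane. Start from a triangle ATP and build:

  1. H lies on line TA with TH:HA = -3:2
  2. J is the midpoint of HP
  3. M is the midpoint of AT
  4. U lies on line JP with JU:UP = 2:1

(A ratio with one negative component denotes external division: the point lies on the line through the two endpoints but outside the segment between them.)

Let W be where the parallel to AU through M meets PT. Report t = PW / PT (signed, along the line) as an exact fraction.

Set A = (0, 0), T = (1, 0), P = (0, 1); any affine frame gives the same invariant.
1. H lies on line TA with TH:HA = -3:2 ⇒ H = (-2, 0)
2. J is the midpoint of HP ⇒ J = (-1, 1/2)
3. M is the midpoint of AT ⇒ M = (1/2, 0)
4. U lies on line JP with JU:UP = 2:1 ⇒ U = (-1/3, 5/6)
through M parallel to AU: direction (-1/3, 5/6); meets PT at W = (1/6, 5/6)
W = P + t·(T−P) with t = 1/6

t = 1/6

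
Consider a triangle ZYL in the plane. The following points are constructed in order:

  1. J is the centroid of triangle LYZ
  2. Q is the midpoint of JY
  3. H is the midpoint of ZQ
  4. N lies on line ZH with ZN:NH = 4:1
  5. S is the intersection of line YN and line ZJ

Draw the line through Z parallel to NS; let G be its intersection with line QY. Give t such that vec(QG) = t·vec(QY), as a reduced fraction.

Choose coordinates Z = (0, 0), Y = (1, 0), L = (0, 1).
1. J is the centroid of triangle LYZ ⇒ J = (1/3, 1/3)
2. Q is the midpoint of JY ⇒ Q = (2/3, 1/6)
3. H is the midpoint of ZQ ⇒ H = (1/3, 1/12)
4. N lies on line ZH with ZN:NH = 4:1 ⇒ N = (4/15, 1/15)
5. S is the intersection of line YN and line ZJ ⇒ S = (1/12, 1/12)
through Z parallel to NS: direction (-11/60, 1/60); meets QY at G = (11/9, -1/9)
G = Q + t·(Y−Q) with t = 5/3

t = 5/3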